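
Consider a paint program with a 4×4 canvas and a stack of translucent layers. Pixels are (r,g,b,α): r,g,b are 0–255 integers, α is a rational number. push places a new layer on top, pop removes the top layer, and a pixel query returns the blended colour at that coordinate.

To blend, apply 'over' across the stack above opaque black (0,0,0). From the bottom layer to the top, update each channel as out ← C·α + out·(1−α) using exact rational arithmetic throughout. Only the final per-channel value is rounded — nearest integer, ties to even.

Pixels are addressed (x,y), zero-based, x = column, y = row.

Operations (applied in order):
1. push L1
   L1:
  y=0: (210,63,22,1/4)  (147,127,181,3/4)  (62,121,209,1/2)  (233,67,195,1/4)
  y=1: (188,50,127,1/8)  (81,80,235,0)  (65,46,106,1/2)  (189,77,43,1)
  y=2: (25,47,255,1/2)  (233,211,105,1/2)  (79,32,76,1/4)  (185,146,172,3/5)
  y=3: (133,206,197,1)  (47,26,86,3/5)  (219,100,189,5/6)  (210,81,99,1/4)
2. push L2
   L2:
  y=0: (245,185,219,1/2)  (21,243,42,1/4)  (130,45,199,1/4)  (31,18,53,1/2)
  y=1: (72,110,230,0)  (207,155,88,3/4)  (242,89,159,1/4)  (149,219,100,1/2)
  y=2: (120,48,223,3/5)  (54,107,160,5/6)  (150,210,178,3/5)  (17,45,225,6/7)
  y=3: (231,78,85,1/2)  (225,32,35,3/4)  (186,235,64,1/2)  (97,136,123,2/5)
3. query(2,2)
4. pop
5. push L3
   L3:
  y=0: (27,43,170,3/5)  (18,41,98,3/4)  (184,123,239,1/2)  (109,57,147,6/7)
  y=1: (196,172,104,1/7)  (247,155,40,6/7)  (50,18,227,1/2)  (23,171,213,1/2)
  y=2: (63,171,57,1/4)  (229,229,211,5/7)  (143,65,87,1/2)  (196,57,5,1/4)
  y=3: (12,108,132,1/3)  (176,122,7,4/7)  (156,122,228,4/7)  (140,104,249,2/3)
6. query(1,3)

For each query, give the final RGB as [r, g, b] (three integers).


at x=2,y=2 over L1,L2:
L1 α=1/4: [79/4, 8, 19]
L2 α=3/5: [979/10, 646/5, 572/5]
= [98, 129, 114]

(1,3) stack=L1,L3; from [0,0,0]:
L1 α=3/5: [141/5, 78/5, 258/5]
L3 α=4/7: [3943/35, 382/5, 914/35]
= [113, 76, 26]


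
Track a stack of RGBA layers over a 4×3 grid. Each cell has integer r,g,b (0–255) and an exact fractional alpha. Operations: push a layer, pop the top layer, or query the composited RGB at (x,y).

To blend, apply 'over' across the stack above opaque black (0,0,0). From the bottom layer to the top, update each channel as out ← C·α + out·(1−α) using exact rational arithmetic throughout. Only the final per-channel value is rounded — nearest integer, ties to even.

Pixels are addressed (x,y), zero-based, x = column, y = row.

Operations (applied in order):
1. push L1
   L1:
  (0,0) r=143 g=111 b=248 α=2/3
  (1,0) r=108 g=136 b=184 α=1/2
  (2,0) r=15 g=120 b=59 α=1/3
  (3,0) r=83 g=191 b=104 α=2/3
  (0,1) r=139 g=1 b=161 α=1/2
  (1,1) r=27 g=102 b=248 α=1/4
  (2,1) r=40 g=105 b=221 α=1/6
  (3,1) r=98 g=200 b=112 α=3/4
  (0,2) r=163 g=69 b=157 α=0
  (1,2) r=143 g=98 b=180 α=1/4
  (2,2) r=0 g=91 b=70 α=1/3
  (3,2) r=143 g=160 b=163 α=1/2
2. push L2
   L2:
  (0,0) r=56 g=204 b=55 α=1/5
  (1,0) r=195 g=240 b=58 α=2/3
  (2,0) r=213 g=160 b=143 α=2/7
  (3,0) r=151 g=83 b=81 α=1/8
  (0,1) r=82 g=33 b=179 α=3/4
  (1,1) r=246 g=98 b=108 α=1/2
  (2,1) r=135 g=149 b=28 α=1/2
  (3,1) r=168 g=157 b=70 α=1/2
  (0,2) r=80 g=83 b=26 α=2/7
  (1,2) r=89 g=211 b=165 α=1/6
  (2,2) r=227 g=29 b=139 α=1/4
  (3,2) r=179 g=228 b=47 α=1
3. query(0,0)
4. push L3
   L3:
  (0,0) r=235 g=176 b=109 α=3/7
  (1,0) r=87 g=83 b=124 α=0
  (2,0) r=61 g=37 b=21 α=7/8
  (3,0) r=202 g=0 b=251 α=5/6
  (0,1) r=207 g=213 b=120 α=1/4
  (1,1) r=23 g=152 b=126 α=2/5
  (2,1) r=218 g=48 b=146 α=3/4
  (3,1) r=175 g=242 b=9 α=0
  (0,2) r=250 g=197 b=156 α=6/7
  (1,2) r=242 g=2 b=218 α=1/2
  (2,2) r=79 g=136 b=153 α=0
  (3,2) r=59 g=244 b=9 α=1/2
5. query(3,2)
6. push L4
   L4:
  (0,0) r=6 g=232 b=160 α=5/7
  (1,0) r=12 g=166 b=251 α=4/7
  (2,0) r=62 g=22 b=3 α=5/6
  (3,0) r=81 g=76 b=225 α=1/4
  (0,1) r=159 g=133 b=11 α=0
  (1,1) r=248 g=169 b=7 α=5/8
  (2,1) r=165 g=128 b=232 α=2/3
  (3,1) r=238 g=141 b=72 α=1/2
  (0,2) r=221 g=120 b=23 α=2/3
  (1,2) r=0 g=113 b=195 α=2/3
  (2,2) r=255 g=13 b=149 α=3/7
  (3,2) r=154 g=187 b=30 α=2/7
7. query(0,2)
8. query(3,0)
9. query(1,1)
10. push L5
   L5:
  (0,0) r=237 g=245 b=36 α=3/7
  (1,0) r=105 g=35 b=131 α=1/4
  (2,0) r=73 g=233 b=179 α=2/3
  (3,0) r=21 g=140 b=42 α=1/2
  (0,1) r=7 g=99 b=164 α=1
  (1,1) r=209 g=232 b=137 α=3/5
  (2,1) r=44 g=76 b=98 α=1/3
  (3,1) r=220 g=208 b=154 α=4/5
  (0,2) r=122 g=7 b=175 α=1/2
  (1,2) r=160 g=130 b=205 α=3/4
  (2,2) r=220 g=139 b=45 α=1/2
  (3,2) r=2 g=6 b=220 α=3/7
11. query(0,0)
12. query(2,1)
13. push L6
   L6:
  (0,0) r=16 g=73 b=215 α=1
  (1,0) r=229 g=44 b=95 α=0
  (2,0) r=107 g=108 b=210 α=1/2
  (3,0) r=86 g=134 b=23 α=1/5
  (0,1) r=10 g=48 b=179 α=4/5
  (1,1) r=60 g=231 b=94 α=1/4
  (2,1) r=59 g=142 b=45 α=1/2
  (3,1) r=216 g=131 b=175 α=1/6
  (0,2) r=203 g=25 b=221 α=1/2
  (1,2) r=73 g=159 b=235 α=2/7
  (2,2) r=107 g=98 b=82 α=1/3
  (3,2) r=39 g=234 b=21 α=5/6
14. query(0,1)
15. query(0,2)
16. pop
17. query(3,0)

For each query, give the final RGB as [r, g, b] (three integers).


query (0,0) [L1,L2] — begin 0,0,0
+L1 (α=2/3) → [286/3, 74, 496/3]
+L2 (α=1/5) → [1312/15, 100, 2149/15]
= [87, 100, 143]

at x=3,y=2 over L1,L2,L3:
L1 α=1/2: [143/2, 80, 163/2]
L2 α=1: [179, 228, 47]
L3 α=1/2: [119, 236, 28]
→ [119, 236, 28]

at x=0,y=2 over L1,L2,L3,L4:
after L1 α=0: [0, 0, 0]
after L2 α=2/7: [160/7, 166/7, 52/7]
after L3 α=6/7: [10660/49, 8440/49, 6604/49]
after L4 α=2/3: [32318/147, 20200/147, 8858/147]
→ [220, 137, 60]

(3,0) stack=L1,L2,L3,L4; from [0,0,0]:
+L1 (α=2/3) → [166/3, 382/3, 208/3]
+L2 (α=1/8) → [1615/24, 2923/24, 1699/24]
+L3 (α=5/6) → [25855/144, 2923/144, 31819/144]
+L4 (α=1/4) → [29743/192, 6571/192, 42619/192]
rounded: [155, 34, 222]

at x=1,y=1 over L1,L2,L3,L4:
L1 α=1/4: [27/4, 51/2, 62]
L2 α=1/2: [1011/8, 247/4, 85]
L3 α=2/5: [3401/40, 1957/20, 507/5]
L4 α=5/8: [59803/320, 22771/160, 212/5]
rounded: [187, 142, 42]

query (0,0) [L1,L2,L3,L4,L5] — begin 0,0,0
L1 α=2/3: [286/3, 74, 496/3]
L2 α=1/5: [1312/15, 100, 2149/15]
L3 α=3/7: [15823/105, 928/7, 13501/105]
L4 α=5/7: [34796/735, 9976/49, 111002/735]
L5 α=3/7: [661769/5145, 75919/343, 523388/5145]
= [129, 221, 102]

query (2,1) [L1,L2,L3,L4,L5] — begin 0,0,0
L1 α=1/6: [20/3, 35/2, 221/6]
L2 α=1/2: [425/6, 333/4, 389/12]
L3 α=3/4: [4349/24, 909/16, 5645/48]
L4 α=2/3: [12269/72, 5005/48, 27917/144]
L5 α=1/3: [13853/108, 6829/72, 34973/216]
= [128, 95, 162]

(0,1) stack=L1,L2,L3,L4,L5,L6; from [0,0,0]:
+L1 (α=1/2) → [139/2, 1/2, 161/2]
+L2 (α=3/4) → [631/8, 199/8, 1235/8]
+L3 (α=1/4) → [3549/32, 2301/32, 4665/32]
+L4 (α=0) → [3549/32, 2301/32, 4665/32]
+L5 (α=1) → [7, 99, 164]
+L6 (α=4/5) → [47/5, 291/5, 176]
rounded: [9, 58, 176]

query (0,2) [L1,L2,L3,L4,L5,L6] — begin 0,0,0
L1 α=0: [0, 0, 0]
L2 α=2/7: [160/7, 166/7, 52/7]
L3 α=6/7: [10660/49, 8440/49, 6604/49]
L4 α=2/3: [32318/147, 20200/147, 8858/147]
L5 α=1/2: [25126/147, 21229/294, 34583/294]
L6 α=1/2: [54967/294, 28579/588, 99557/588]
rounded: [187, 49, 169]

at x=3,y=0 over L1,L2,L3,L4,L5:
after L1 α=2/3: [166/3, 382/3, 208/3]
after L2 α=1/8: [1615/24, 2923/24, 1699/24]
after L3 α=5/6: [25855/144, 2923/144, 31819/144]
after L4 α=1/4: [29743/192, 6571/192, 42619/192]
after L5 α=1/2: [33775/384, 33451/384, 50683/384]
→ [88, 87, 132]


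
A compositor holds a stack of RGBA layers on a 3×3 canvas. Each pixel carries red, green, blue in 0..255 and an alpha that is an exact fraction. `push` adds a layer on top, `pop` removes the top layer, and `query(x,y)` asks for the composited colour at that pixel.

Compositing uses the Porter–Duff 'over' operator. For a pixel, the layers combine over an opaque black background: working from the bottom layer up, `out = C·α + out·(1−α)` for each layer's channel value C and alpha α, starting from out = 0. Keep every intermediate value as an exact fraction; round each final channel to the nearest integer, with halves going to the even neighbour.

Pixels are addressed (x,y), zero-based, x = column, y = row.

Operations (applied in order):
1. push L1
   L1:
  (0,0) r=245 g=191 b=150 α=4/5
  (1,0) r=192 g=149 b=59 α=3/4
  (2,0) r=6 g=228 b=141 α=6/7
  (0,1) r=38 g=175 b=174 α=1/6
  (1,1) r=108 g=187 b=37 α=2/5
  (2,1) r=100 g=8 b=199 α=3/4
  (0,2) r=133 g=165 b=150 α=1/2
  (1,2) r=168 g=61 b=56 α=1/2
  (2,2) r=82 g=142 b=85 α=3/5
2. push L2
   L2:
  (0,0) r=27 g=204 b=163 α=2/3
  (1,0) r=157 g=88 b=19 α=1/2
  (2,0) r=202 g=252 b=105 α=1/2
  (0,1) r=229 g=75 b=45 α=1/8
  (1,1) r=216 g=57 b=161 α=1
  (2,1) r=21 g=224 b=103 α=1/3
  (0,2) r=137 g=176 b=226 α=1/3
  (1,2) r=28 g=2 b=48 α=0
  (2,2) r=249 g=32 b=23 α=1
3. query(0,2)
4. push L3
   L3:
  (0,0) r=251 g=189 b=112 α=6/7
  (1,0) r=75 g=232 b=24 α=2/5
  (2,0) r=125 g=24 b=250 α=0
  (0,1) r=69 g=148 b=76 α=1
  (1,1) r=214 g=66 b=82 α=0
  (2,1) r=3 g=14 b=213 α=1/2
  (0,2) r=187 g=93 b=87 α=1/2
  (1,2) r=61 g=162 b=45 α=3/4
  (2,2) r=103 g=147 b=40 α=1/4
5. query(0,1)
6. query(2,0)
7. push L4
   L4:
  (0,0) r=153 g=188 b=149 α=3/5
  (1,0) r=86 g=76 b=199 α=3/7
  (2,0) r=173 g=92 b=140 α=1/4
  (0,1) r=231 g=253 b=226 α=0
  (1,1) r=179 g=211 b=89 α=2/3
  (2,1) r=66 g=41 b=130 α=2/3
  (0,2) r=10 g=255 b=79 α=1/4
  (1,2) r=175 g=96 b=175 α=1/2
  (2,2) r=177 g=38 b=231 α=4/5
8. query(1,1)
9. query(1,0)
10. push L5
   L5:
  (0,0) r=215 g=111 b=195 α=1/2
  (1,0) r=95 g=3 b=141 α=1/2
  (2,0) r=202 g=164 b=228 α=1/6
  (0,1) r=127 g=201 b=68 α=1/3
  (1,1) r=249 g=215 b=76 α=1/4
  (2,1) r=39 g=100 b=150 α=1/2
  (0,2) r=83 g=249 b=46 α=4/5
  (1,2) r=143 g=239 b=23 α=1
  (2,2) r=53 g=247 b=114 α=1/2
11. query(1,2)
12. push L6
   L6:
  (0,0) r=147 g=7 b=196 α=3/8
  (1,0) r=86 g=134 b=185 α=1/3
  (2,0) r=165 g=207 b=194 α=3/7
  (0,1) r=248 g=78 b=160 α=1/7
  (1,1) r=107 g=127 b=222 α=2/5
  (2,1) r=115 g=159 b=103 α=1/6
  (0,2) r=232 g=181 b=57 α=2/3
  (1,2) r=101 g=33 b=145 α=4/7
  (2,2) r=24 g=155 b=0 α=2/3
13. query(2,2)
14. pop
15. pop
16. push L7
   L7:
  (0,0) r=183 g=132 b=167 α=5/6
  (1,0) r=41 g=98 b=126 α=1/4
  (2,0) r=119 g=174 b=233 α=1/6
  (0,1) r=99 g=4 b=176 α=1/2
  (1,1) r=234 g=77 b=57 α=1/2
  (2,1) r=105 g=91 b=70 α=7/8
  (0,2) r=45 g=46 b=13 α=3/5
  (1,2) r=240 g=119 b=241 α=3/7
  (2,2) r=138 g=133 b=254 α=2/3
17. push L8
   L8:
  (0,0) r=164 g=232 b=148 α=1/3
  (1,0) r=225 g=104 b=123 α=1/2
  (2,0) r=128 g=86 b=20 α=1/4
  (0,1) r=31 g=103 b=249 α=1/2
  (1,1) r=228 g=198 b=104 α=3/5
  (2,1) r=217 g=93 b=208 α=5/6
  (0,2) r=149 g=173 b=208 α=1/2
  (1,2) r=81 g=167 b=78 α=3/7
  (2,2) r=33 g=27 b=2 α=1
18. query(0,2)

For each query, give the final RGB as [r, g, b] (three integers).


query (0,2) [L1,L2] — begin 0,0,0
after L1 α=1/2: [133/2, 165/2, 75]
after L2 α=1/3: [90, 341/3, 376/3]
rounded: [90, 114, 125]

at x=0,y=1 over L1,L2,L3:
L1 α=1/6: [19/3, 175/6, 29]
L2 α=1/8: [205/6, 1675/48, 31]
L3 α=1: [69, 148, 76]
→ [69, 148, 76]

query (2,0) [L1,L2,L3] — begin 0,0,0
after L1 α=6/7: [36/7, 1368/7, 846/7]
after L2 α=1/2: [725/7, 1566/7, 1581/14]
after L3 α=0: [725/7, 1566/7, 1581/14]
→ [104, 224, 113]

query (1,1) [L1,L2,L3,L4] — begin 0,0,0
after L1 α=2/5: [216/5, 374/5, 74/5]
after L2 α=1: [216, 57, 161]
after L3 α=0: [216, 57, 161]
after L4 α=2/3: [574/3, 479/3, 113]
= [191, 160, 113]

at x=1,y=0 over L1,L2,L3,L4:
L1 α=3/4: [144, 447/4, 177/4]
L2 α=1/2: [301/2, 799/8, 253/8]
L3 α=2/5: [1203/10, 6109/40, 1143/40]
L4 α=3/7: [528/5, 8389/70, 7113/70]
→ [106, 120, 102]

(1,2) stack=L1,L2,L3,L4,L5; from [0,0,0]:
+L1 (α=1/2) → [84, 61/2, 28]
+L2 (α=0) → [84, 61/2, 28]
+L3 (α=3/4) → [267/4, 1033/8, 163/4]
+L4 (α=1/2) → [967/8, 1801/16, 863/8]
+L5 (α=1) → [143, 239, 23]
rounded: [143, 239, 23]

at x=2,y=2 over L1,L2,L3,L4,L5,L6:
after L1 α=3/5: [246/5, 426/5, 51]
after L2 α=1: [249, 32, 23]
after L3 α=1/4: [425/2, 243/4, 109/4]
after L4 α=4/5: [1841/10, 851/20, 761/4]
after L5 α=1/2: [2371/20, 5791/40, 1217/8]
after L6 α=2/3: [3331/60, 18191/120, 1217/24]
rounded: [56, 152, 51]

at x=0,y=2 over L1,L2,L3,L4,L7,L8:
+L1 (α=1/2) → [133/2, 165/2, 75]
+L2 (α=1/3) → [90, 341/3, 376/3]
+L3 (α=1/2) → [277/2, 310/3, 637/6]
+L4 (α=1/4) → [851/8, 565/4, 795/8]
+L7 (α=3/5) → [1391/20, 841/10, 951/20]
+L8 (α=1/2) → [4371/40, 2571/20, 5111/40]
→ [109, 129, 128]


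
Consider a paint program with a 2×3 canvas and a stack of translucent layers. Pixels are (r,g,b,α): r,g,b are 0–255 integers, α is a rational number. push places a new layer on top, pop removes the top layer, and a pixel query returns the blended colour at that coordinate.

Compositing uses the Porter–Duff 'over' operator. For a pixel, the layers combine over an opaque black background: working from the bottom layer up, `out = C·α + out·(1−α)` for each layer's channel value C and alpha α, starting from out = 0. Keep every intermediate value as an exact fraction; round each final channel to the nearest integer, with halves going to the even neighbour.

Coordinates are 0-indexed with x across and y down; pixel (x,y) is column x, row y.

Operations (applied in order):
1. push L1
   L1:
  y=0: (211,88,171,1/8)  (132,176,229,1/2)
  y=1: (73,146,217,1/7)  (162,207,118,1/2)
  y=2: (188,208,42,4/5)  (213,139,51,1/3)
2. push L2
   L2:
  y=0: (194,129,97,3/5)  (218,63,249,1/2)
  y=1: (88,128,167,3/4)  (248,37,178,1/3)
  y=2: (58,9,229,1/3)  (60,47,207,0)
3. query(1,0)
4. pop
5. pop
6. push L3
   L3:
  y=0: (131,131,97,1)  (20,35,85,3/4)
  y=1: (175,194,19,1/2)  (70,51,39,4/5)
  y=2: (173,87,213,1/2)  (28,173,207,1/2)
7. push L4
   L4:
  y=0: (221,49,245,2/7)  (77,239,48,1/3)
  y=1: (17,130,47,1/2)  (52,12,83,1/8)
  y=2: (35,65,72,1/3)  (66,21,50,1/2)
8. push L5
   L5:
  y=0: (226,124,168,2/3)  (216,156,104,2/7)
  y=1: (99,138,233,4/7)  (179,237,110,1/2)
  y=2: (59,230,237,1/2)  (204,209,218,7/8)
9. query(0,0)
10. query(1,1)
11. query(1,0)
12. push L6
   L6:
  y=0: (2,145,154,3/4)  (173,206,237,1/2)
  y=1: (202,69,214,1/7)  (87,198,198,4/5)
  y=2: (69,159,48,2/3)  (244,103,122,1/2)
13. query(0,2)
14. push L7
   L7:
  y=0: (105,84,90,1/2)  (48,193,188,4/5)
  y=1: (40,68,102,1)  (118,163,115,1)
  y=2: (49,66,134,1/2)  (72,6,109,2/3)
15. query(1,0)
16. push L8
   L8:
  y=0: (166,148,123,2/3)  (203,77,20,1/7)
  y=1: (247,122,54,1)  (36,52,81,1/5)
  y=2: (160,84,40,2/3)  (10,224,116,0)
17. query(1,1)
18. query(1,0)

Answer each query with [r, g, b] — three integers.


at x=1,y=0 over L1,L2:
after L1 α=1/2: [66, 88, 229/2]
after L2 α=1/2: [142, 151/2, 727/4]
rounded: [142, 76, 182]

at x=0,y=0 over L3,L4,L5:
L3 α=1: [131, 131, 97]
L4 α=2/7: [1097/7, 753/7, 975/7]
L5 α=2/3: [4261/21, 2489/21, 1109/7]
rounded: [203, 119, 158]

(1,1) stack=L3,L4,L5; from [0,0,0]:
+L3 (α=4/5) → [56, 204/5, 156/5]
+L4 (α=1/8) → [111/2, 186/5, 1507/40]
+L5 (α=1/2) → [469/4, 1371/10, 5907/80]
= [117, 137, 74]

at x=1,y=0 over L3,L4,L5:
L3 α=3/4: [15, 105/4, 255/4]
L4 α=1/3: [107/3, 583/6, 117/2]
L5 α=2/7: [1831/21, 4787/42, 143/2]
→ [87, 114, 72]

at x=0,y=2 over L3,L4,L5,L6:
L3 α=1/2: [173/2, 87/2, 213/2]
L4 α=1/3: [208/3, 152/3, 95]
L5 α=1/2: [385/6, 421/3, 166]
L6 α=2/3: [1213/18, 1375/9, 262/3]
= [67, 153, 87]

query (1,0) [L3,L4,L5,L6,L7] — begin 0,0,0
L3 α=3/4: [15, 105/4, 255/4]
L4 α=1/3: [107/3, 583/6, 117/2]
L5 α=2/7: [1831/21, 4787/42, 143/2]
L6 α=1/2: [2732/21, 13439/84, 617/4]
L7 α=4/5: [6764/105, 78287/420, 725/4]
rounded: [64, 186, 181]

query (1,1) [L3,L4,L5,L6,L7,L8] — begin 0,0,0
+L3 (α=4/5) → [56, 204/5, 156/5]
+L4 (α=1/8) → [111/2, 186/5, 1507/40]
+L5 (α=1/2) → [469/4, 1371/10, 5907/80]
+L6 (α=4/5) → [1861/20, 9291/50, 69267/400]
+L7 (α=1) → [118, 163, 115]
+L8 (α=1/5) → [508/5, 704/5, 541/5]
rounded: [102, 141, 108]

(1,0) stack=L3,L4,L5,L6,L7,L8; from [0,0,0]:
L3 α=3/4: [15, 105/4, 255/4]
L4 α=1/3: [107/3, 583/6, 117/2]
L5 α=2/7: [1831/21, 4787/42, 143/2]
L6 α=1/2: [2732/21, 13439/84, 617/4]
L7 α=4/5: [6764/105, 78287/420, 725/4]
L8 α=1/7: [20633/245, 83677/490, 2215/14]
→ [84, 171, 158]


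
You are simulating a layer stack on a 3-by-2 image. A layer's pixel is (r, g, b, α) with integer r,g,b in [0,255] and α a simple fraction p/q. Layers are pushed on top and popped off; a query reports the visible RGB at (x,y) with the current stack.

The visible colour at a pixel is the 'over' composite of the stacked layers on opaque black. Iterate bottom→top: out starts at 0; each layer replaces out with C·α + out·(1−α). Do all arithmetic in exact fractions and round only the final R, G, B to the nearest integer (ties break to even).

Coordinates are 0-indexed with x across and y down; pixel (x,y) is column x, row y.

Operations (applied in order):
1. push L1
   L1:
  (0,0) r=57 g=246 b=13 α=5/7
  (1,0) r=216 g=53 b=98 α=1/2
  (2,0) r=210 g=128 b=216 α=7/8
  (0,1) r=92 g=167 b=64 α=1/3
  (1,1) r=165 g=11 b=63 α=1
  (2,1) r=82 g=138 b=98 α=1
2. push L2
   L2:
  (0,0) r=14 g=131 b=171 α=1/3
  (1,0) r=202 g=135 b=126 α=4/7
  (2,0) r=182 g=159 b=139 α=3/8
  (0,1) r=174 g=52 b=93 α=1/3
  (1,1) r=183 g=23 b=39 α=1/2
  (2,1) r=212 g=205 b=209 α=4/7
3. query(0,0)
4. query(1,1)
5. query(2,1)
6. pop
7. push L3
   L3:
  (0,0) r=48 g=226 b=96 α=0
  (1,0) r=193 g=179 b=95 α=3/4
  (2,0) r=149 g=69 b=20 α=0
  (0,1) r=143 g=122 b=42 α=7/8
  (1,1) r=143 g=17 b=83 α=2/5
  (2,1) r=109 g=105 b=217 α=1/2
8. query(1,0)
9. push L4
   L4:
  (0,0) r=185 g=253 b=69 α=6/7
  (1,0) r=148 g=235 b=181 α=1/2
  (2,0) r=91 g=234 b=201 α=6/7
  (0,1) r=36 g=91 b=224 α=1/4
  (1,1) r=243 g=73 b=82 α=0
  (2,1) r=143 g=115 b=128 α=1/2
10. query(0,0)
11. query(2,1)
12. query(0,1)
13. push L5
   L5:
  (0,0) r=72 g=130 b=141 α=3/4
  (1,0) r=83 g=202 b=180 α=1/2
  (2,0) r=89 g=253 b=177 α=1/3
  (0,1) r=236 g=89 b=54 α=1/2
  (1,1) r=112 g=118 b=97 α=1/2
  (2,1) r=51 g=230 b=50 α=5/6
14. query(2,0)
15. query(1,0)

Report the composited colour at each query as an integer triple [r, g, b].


(0,0) stack=L1,L2; from [0,0,0]:
after L1 α=5/7: [285/7, 1230/7, 65/7]
after L2 α=1/3: [668/21, 3377/21, 1327/21]
= [32, 161, 63]

(1,1) stack=L1,L2; from [0,0,0]:
+L1 (α=1) → [165, 11, 63]
+L2 (α=1/2) → [174, 17, 51]
rounded: [174, 17, 51]

at x=2,y=1 over L1,L2:
+L1 (α=1) → [82, 138, 98]
+L2 (α=4/7) → [1094/7, 1234/7, 1130/7]
→ [156, 176, 161]

(1,0) stack=L1,L3; from [0,0,0]:
L1 α=1/2: [108, 53/2, 49]
L3 α=3/4: [687/4, 1127/8, 167/2]
rounded: [172, 141, 84]

at x=0,y=0 over L1,L3,L4:
after L1 α=5/7: [285/7, 1230/7, 65/7]
after L3 α=0: [285/7, 1230/7, 65/7]
after L4 α=6/7: [8055/49, 11856/49, 2963/49]
→ [164, 242, 60]

(2,1) stack=L1,L3,L4; from [0,0,0]:
+L1 (α=1) → [82, 138, 98]
+L3 (α=1/2) → [191/2, 243/2, 315/2]
+L4 (α=1/2) → [477/4, 473/4, 571/4]
→ [119, 118, 143]

at x=0,y=1 over L1,L3,L4:
L1 α=1/3: [92/3, 167/3, 64/3]
L3 α=7/8: [3095/24, 2729/24, 473/12]
L4 α=1/4: [3383/32, 3457/32, 1369/16]
rounded: [106, 108, 86]

(2,0) stack=L1,L3,L4,L5; from [0,0,0]:
L1 α=7/8: [735/4, 112, 189]
L3 α=0: [735/4, 112, 189]
L4 α=6/7: [417/4, 1516/7, 1395/7]
L5 α=1/3: [595/6, 1601/7, 1343/7]
→ [99, 229, 192]

(1,0) stack=L1,L3,L4,L5; from [0,0,0]:
L1 α=1/2: [108, 53/2, 49]
L3 α=3/4: [687/4, 1127/8, 167/2]
L4 α=1/2: [1279/8, 3007/16, 529/4]
L5 α=1/2: [1943/16, 6239/32, 1249/8]
= [121, 195, 156]


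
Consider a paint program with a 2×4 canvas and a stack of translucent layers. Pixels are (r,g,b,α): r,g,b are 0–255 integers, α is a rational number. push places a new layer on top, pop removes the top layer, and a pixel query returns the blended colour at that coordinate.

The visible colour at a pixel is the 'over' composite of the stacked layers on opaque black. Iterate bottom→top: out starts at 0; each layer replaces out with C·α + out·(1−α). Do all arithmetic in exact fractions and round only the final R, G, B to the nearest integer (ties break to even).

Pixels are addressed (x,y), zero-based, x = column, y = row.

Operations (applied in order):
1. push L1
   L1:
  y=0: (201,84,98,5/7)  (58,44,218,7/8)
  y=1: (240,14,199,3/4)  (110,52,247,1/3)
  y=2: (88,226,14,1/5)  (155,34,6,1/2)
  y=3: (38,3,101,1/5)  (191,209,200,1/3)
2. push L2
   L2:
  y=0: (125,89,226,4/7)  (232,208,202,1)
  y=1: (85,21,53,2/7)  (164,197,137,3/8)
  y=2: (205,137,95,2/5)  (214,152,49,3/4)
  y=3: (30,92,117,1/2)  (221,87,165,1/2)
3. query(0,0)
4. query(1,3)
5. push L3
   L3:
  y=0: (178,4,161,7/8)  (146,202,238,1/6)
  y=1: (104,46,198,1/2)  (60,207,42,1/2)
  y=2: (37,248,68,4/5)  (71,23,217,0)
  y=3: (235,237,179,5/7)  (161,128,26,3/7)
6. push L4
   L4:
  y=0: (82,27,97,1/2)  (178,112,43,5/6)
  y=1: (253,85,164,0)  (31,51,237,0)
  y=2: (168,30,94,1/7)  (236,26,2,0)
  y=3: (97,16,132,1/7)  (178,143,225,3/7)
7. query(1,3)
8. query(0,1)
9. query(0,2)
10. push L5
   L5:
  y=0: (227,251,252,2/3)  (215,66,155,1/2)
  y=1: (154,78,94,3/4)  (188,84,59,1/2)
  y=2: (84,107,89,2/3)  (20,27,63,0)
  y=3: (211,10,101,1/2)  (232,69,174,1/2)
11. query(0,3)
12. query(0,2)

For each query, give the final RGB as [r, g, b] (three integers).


at x=0,y=0 over L1,L2:
+L1 (α=5/7) → [1005/7, 60, 70]
+L2 (α=4/7) → [6515/49, 536/7, 1114/7]
rounded: [133, 77, 159]

at x=1,y=3 over L1,L2:
+L1 (α=1/3) → [191/3, 209/3, 200/3]
+L2 (α=1/2) → [427/3, 235/3, 695/6]
= [142, 78, 116]

at x=1,y=3 over L1,L2,L3,L4:
+L1 (α=1/3) → [191/3, 209/3, 200/3]
+L2 (α=1/2) → [427/3, 235/3, 695/6]
+L3 (α=3/7) → [451/3, 2092/21, 232/3]
+L4 (α=3/7) → [3406/21, 17377/147, 2953/21]
rounded: [162, 118, 141]

query (0,1) [L1,L2,L3,L4] — begin 0,0,0
+L1 (α=3/4) → [180, 21/2, 597/4]
+L2 (α=2/7) → [1070/7, 27/2, 487/4]
+L3 (α=1/2) → [899/7, 119/4, 1279/8]
+L4 (α=0) → [899/7, 119/4, 1279/8]
→ [128, 30, 160]

at x=0,y=2 over L1,L2,L3,L4:
+L1 (α=1/5) → [88/5, 226/5, 14/5]
+L2 (α=2/5) → [2314/25, 2048/25, 992/25]
+L3 (α=4/5) → [6014/125, 26848/125, 7792/125]
+L4 (α=1/7) → [57084/875, 164838/875, 58502/875]
→ [65, 188, 67]

query (0,3) [L1,L2,L3,L4,L5] — begin 0,0,0
L1 α=1/5: [38/5, 3/5, 101/5]
L2 α=1/2: [94/5, 463/10, 343/5]
L3 α=5/7: [6063/35, 6388/35, 5161/35]
L4 α=1/7: [39773/245, 38888/245, 35586/245]
L5 α=1/2: [45734/245, 20669/245, 60331/490]
→ [187, 84, 123]

at x=0,y=2 over L1,L2,L3,L4,L5:
after L1 α=1/5: [88/5, 226/5, 14/5]
after L2 α=2/5: [2314/25, 2048/25, 992/25]
after L3 α=4/5: [6014/125, 26848/125, 7792/125]
after L4 α=1/7: [57084/875, 164838/875, 58502/875]
after L5 α=2/3: [68028/875, 352088/2625, 214252/2625]
→ [78, 134, 82]


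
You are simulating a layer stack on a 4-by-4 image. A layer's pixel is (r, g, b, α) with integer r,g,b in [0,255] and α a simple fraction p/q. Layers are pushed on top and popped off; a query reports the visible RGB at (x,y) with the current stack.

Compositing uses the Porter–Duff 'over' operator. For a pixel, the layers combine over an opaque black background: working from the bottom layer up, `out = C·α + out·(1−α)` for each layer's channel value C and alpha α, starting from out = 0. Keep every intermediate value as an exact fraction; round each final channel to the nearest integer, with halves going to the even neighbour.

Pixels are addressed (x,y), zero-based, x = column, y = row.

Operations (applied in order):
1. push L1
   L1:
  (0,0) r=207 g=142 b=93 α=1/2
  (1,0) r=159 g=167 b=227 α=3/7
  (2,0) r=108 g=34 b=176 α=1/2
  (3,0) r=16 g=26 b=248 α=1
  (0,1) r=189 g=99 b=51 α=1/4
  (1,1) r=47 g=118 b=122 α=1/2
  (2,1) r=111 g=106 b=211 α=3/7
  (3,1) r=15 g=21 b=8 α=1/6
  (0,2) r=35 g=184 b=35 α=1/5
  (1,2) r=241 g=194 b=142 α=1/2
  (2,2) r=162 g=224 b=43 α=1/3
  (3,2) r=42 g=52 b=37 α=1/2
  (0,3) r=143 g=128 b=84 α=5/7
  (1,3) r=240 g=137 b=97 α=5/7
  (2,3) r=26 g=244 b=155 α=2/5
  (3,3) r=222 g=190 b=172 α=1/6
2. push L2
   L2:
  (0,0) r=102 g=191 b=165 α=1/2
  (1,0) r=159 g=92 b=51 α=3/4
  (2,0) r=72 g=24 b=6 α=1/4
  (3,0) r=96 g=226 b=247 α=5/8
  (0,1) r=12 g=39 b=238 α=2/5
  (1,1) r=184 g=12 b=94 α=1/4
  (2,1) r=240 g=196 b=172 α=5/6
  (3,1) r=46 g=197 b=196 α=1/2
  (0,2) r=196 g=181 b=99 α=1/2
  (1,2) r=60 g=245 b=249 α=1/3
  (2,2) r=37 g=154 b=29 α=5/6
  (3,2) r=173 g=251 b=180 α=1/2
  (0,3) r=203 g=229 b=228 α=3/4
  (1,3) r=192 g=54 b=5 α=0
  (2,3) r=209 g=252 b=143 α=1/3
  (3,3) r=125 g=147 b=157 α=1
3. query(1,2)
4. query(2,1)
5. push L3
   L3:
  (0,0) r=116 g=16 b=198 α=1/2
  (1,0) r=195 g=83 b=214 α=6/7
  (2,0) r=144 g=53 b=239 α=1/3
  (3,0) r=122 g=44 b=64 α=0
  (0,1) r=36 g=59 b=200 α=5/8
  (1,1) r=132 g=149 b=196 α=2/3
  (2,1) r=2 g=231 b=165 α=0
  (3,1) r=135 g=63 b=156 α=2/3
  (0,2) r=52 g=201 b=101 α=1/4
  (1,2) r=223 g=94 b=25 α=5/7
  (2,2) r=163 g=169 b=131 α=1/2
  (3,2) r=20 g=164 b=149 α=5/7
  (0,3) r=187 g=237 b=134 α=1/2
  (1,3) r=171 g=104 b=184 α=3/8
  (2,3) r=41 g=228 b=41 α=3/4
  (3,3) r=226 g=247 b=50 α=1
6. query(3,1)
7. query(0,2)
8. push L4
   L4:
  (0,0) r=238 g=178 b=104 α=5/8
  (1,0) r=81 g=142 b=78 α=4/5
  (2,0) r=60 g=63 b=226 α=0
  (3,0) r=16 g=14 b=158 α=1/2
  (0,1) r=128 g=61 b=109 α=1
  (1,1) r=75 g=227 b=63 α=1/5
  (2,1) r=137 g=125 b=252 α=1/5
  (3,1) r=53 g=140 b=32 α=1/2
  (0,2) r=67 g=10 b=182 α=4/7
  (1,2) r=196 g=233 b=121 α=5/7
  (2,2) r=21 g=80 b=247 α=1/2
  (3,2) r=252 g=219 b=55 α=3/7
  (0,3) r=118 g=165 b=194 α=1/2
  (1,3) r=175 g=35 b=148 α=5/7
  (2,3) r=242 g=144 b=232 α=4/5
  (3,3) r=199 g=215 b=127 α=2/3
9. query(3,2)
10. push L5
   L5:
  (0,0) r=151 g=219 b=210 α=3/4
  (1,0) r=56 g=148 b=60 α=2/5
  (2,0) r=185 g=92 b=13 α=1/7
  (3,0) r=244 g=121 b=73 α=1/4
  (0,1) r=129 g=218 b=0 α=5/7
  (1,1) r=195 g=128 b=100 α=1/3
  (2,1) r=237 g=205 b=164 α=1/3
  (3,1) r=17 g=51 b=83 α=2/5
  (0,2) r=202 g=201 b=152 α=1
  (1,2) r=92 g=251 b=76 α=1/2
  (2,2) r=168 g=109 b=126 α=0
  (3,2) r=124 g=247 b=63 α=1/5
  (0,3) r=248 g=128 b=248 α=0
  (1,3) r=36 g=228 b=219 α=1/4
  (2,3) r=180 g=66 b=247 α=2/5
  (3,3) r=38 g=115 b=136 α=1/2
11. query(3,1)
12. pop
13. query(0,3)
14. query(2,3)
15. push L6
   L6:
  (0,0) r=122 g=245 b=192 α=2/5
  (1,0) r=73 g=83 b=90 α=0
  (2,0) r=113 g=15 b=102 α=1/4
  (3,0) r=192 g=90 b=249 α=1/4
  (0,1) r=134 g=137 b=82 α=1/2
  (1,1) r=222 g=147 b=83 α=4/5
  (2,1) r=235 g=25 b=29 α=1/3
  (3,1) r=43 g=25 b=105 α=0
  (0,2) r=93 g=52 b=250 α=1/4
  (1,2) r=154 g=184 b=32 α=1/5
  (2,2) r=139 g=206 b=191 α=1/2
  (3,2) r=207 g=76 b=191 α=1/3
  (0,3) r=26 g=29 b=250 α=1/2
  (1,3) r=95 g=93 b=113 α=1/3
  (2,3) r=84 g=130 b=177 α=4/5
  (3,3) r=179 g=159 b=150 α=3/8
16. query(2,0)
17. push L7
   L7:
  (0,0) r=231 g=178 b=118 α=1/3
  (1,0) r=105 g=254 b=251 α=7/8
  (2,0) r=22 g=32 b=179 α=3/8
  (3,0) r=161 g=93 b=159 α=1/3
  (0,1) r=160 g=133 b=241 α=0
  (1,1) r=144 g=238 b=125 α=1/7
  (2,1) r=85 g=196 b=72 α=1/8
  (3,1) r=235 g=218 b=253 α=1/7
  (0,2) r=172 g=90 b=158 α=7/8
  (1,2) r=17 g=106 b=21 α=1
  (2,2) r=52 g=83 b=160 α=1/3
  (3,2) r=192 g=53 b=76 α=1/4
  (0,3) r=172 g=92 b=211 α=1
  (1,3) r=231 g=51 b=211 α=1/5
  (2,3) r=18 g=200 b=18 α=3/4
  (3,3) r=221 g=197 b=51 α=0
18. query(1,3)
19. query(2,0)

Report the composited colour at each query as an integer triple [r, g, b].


query (1,2) [L1,L2] — begin 0,0,0
L1 α=1/2: [241/2, 97, 71]
L2 α=1/3: [301/3, 439/3, 391/3]
= [100, 146, 130]

query (2,1) [L1,L2] — begin 0,0,0
L1 α=3/7: [333/7, 318/7, 633/7]
L2 α=5/6: [2911/14, 3589/21, 6653/42]
rounded: [208, 171, 158]

at x=3,y=1 over L1,L2,L3:
after L1 α=1/6: [5/2, 7/2, 4/3]
after L2 α=1/2: [97/4, 401/4, 296/3]
after L3 α=2/3: [1177/12, 905/12, 1232/9]
rounded: [98, 75, 137]

at x=0,y=2 over L1,L2,L3:
after L1 α=1/5: [7, 184/5, 7]
after L2 α=1/2: [203/2, 1089/10, 53]
after L3 α=1/4: [713/8, 5277/40, 65]
rounded: [89, 132, 65]

(3,2) stack=L1,L2,L3,L4; from [0,0,0]:
L1 α=1/2: [21, 26, 37/2]
L2 α=1/2: [97, 277/2, 397/4]
L3 α=5/7: [42, 1097/7, 1887/14]
L4 α=3/7: [132, 8987/49, 4929/49]
rounded: [132, 183, 101]

(3,1) stack=L1,L2,L3,L4,L5; from [0,0,0]:
L1 α=1/6: [5/2, 7/2, 4/3]
L2 α=1/2: [97/4, 401/4, 296/3]
L3 α=2/3: [1177/12, 905/12, 1232/9]
L4 α=1/2: [1813/24, 2585/24, 760/9]
L5 α=2/5: [417/8, 3401/40, 1258/15]
rounded: [52, 85, 84]

query (0,3) [L1,L2,L3,L4] — begin 0,0,0
L1 α=5/7: [715/7, 640/7, 60]
L2 α=3/4: [2489/14, 5449/28, 186]
L3 α=1/2: [5107/28, 12085/56, 160]
L4 α=1/2: [8411/56, 21325/112, 177]
rounded: [150, 190, 177]

(2,3) stack=L1,L2,L3,L4; from [0,0,0]:
+L1 (α=2/5) → [52/5, 488/5, 62]
+L2 (α=1/3) → [383/5, 2236/15, 89]
+L3 (α=3/4) → [499/10, 3124/15, 53]
+L4 (α=4/5) → [10179/50, 11764/75, 981/5]
= [204, 157, 196]

(2,0) stack=L1,L2,L3,L4,L6; from [0,0,0]:
L1 α=1/2: [54, 17, 88]
L2 α=1/4: [117/2, 75/4, 135/2]
L3 α=1/3: [87, 181/6, 374/3]
L4 α=0: [87, 181/6, 374/3]
L6 α=1/4: [187/2, 211/8, 119]
= [94, 26, 119]

query (1,3) [L1,L2,L3,L4,L6,L7] — begin 0,0,0
after L1 α=5/7: [1200/7, 685/7, 485/7]
after L2 α=0: [1200/7, 685/7, 485/7]
after L3 α=3/8: [9591/56, 5609/56, 6289/56]
after L4 α=5/7: [34091/196, 10509/196, 27009/196]
after L6 α=1/3: [14467/98, 6541/98, 38083/294]
after L7 α=1/5: [40253/245, 15581/245, 107183/735]
= [164, 64, 146]

at x=2,y=0 over L1,L2,L3,L4,L6,L7:
L1 α=1/2: [54, 17, 88]
L2 α=1/4: [117/2, 75/4, 135/2]
L3 α=1/3: [87, 181/6, 374/3]
L4 α=0: [87, 181/6, 374/3]
L6 α=1/4: [187/2, 211/8, 119]
L7 α=3/8: [1067/16, 1823/64, 283/2]
→ [67, 28, 142]


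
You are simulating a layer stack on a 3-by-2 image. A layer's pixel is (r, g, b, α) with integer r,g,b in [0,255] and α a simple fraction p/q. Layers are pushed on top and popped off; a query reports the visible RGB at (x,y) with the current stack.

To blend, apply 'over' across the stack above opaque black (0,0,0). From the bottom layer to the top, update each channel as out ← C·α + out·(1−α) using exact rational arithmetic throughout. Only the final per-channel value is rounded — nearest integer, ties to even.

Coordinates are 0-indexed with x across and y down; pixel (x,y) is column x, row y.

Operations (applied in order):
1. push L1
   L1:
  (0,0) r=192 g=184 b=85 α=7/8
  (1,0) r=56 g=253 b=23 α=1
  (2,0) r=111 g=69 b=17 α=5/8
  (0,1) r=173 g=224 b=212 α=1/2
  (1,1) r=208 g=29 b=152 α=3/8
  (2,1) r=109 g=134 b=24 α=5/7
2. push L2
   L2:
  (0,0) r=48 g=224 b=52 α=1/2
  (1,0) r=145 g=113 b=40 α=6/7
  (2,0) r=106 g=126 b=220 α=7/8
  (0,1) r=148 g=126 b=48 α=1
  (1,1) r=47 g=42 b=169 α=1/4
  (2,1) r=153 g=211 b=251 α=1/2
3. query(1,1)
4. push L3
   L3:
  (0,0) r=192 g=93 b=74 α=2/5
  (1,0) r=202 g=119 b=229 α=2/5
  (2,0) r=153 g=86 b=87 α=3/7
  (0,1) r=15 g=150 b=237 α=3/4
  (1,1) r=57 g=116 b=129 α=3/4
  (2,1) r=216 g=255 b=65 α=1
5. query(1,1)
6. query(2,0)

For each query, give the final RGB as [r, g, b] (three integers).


(1,1) stack=L1,L2; from [0,0,0]:
L1 α=3/8: [78, 87/8, 57]
L2 α=1/4: [281/4, 597/32, 85]
→ [70, 19, 85]

at x=1,y=1 over L1,L2,L3:
after L1 α=3/8: [78, 87/8, 57]
after L2 α=1/4: [281/4, 597/32, 85]
after L3 α=3/4: [965/16, 11733/128, 118]
= [60, 92, 118]

(2,0) stack=L1,L2,L3; from [0,0,0]:
after L1 α=5/8: [555/8, 345/8, 85/8]
after L2 α=7/8: [6491/64, 7401/64, 12405/64]
after L3 α=3/7: [13835/112, 1647/16, 16581/112]
→ [124, 103, 148]


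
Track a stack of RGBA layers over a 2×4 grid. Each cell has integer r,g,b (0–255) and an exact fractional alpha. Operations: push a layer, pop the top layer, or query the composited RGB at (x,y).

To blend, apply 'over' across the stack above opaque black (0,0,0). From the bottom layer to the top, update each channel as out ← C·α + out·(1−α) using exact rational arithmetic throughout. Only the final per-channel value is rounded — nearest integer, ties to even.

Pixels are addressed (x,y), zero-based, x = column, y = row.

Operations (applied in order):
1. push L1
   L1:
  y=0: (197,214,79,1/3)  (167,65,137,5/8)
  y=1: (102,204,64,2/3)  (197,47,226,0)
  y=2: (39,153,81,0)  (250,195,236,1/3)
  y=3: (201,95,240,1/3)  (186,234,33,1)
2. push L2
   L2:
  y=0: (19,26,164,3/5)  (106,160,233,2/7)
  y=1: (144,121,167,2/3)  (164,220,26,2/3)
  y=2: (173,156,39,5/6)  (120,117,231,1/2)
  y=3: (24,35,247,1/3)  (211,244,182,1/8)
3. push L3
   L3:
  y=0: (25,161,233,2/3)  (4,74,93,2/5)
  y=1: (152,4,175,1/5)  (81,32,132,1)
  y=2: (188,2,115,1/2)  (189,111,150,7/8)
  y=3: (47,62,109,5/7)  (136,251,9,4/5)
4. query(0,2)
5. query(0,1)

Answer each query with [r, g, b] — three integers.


(0,2) stack=L1,L2,L3; from [0,0,0]:
+L1 (α=0) → [0, 0, 0]
+L2 (α=5/6) → [865/6, 130, 65/2]
+L3 (α=1/2) → [1993/12, 66, 295/4]
= [166, 66, 74]

at x=0,y=1 over L1,L2,L3:
+L1 (α=2/3) → [68, 136, 128/3]
+L2 (α=2/3) → [356/3, 126, 1130/9]
+L3 (α=1/5) → [376/3, 508/5, 1219/9]
→ [125, 102, 135]


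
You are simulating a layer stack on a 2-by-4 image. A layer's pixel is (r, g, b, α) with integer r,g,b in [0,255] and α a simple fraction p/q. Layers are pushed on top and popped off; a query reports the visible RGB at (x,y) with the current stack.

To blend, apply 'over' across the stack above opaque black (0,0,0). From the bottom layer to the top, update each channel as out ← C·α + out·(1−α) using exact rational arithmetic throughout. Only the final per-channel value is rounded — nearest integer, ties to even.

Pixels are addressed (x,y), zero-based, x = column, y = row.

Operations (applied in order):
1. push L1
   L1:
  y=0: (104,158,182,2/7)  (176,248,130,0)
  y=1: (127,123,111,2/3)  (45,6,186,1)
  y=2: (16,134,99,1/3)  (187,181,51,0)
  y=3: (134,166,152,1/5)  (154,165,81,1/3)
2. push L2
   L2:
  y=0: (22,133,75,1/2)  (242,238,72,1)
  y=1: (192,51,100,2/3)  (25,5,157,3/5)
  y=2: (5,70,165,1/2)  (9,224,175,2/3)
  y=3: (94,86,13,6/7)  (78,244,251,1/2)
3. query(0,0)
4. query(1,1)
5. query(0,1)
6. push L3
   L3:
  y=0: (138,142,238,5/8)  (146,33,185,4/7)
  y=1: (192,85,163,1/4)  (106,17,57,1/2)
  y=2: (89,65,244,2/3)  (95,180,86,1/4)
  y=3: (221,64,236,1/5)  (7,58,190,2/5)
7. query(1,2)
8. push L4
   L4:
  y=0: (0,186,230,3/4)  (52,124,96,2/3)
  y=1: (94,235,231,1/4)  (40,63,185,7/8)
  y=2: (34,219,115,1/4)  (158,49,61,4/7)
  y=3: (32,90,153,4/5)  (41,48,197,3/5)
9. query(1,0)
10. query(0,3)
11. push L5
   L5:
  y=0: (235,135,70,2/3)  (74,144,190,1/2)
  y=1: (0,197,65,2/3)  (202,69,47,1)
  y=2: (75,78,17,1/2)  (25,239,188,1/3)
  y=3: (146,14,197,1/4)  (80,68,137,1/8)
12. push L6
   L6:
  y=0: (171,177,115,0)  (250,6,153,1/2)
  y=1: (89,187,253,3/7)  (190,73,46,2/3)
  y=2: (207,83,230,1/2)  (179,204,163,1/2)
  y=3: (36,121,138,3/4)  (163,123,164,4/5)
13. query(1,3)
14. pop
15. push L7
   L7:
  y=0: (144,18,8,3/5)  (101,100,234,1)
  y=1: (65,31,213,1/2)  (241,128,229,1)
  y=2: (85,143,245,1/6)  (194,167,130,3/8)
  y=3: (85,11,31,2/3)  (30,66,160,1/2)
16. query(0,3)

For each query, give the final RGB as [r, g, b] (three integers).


at x=0,y=0 over L1,L2:
after L1 α=2/7: [208/7, 316/7, 52]
after L2 α=1/2: [181/7, 1247/14, 127/2]
= [26, 89, 64]

(1,1) stack=L1,L2; from [0,0,0]:
+L1 (α=1) → [45, 6, 186]
+L2 (α=3/5) → [33, 27/5, 843/5]
= [33, 5, 169]

(0,1) stack=L1,L2; from [0,0,0]:
after L1 α=2/3: [254/3, 82, 74]
after L2 α=2/3: [1406/9, 184/3, 274/3]
rounded: [156, 61, 91]

query (1,2) [L1,L2,L3] — begin 0,0,0
after L1 α=0: [0, 0, 0]
after L2 α=2/3: [6, 448/3, 350/3]
after L3 α=1/4: [113/4, 157, 109]
= [28, 157, 109]

at x=1,y=0 over L1,L2,L3,L4:
L1 α=0: [0, 0, 0]
L2 α=1: [242, 238, 72]
L3 α=4/7: [1310/7, 846/7, 956/7]
L4 α=2/3: [2038/21, 2582/21, 2300/21]
rounded: [97, 123, 110]

query (0,3) [L1,L2,L3,L4] — begin 0,0,0
after L1 α=1/5: [134/5, 166/5, 152/5]
after L2 α=6/7: [422/5, 2746/35, 542/35]
after L3 α=1/5: [2793/25, 13224/175, 10428/175]
after L4 α=4/5: [5993/125, 76224/875, 117528/875]
rounded: [48, 87, 134]

at x=1,y=3 over L1,L2,L3,L4,L5,L6:
after L1 α=1/3: [154/3, 55, 27]
after L2 α=1/2: [194/3, 299/2, 139]
after L3 α=2/5: [208/5, 1129/10, 797/5]
after L4 α=3/5: [1031/25, 1849/25, 4549/25]
after L5 α=1/8: [9217/200, 14643/200, 8817/50]
after L6 α=4/5: [139617/1000, 113043/1000, 41617/250]
= [140, 113, 166]

(0,3) stack=L1,L2,L3,L4,L5,L7; from [0,0,0]:
L1 α=1/5: [134/5, 166/5, 152/5]
L2 α=6/7: [422/5, 2746/35, 542/35]
L3 α=1/5: [2793/25, 13224/175, 10428/175]
L4 α=4/5: [5993/125, 76224/875, 117528/875]
L5 α=1/4: [36229/500, 120461/1750, 524959/3500]
L7 α=2/3: [121229/1500, 52987/1750, 741959/10500]
rounded: [81, 30, 71]


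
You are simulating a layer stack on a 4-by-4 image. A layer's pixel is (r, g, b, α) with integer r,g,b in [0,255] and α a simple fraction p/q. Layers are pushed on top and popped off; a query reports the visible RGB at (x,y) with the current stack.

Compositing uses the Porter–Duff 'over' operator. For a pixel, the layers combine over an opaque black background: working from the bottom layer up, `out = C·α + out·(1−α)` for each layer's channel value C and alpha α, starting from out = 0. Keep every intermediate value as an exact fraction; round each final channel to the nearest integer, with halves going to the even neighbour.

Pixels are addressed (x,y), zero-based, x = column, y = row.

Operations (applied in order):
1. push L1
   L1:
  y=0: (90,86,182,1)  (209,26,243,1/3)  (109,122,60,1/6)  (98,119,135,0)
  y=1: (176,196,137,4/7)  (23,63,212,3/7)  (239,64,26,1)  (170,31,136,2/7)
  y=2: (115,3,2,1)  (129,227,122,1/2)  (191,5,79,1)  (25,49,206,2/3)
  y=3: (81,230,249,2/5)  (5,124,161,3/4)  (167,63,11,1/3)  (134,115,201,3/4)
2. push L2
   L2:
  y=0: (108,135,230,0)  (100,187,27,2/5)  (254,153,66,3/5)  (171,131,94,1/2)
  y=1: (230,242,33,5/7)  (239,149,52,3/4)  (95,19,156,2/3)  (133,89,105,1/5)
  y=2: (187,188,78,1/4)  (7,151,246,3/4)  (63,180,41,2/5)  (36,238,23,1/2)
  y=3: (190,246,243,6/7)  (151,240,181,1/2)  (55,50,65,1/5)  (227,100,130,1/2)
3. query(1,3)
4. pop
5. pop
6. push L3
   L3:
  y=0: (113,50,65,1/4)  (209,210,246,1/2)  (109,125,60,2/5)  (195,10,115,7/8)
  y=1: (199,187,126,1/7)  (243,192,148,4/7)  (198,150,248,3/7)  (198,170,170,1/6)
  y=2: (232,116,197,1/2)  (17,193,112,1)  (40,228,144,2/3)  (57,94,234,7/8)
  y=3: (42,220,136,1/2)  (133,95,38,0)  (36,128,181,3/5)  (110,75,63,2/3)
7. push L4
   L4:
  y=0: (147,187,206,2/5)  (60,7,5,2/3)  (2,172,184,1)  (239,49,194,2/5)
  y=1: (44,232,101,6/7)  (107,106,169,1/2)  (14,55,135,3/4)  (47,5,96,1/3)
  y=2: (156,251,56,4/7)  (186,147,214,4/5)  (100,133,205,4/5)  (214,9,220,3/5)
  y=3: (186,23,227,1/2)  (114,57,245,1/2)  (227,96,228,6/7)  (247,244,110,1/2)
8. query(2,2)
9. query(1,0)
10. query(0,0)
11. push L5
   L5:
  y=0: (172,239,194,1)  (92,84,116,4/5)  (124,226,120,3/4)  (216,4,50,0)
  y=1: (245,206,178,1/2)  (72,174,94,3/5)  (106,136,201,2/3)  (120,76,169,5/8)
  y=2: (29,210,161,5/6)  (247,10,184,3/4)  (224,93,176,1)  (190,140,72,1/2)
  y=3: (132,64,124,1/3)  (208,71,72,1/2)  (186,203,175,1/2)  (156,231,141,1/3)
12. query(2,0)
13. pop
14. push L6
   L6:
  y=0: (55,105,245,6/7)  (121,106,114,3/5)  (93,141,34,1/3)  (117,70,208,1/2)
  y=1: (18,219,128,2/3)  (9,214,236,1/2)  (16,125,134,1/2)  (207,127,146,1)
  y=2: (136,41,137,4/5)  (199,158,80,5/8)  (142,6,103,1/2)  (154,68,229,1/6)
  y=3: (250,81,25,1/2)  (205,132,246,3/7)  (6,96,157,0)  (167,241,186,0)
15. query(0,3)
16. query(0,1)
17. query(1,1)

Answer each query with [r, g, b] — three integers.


(1,3) stack=L1,L2; from [0,0,0]:
after L1 α=3/4: [15/4, 93, 483/4]
after L2 α=1/2: [619/8, 333/2, 1207/8]
→ [77, 166, 151]

query (2,2) [L3,L4] — begin 0,0,0
+L3 (α=2/3) → [80/3, 152, 96]
+L4 (α=4/5) → [256/3, 684/5, 916/5]
= [85, 137, 183]

(1,0) stack=L3,L4; from [0,0,0]:
+L3 (α=1/2) → [209/2, 105, 123]
+L4 (α=2/3) → [449/6, 119/3, 133/3]
= [75, 40, 44]

(0,0) stack=L3,L4; from [0,0,0]:
L3 α=1/4: [113/4, 25/2, 65/4]
L4 α=2/5: [303/4, 823/10, 1843/20]
→ [76, 82, 92]

(2,0) stack=L3,L4,L5; from [0,0,0]:
after L3 α=2/5: [218/5, 50, 24]
after L4 α=1: [2, 172, 184]
after L5 α=3/4: [187/2, 425/2, 136]
rounded: [94, 212, 136]

query (0,3) [L3,L4,L6] — begin 0,0,0
L3 α=1/2: [21, 110, 68]
L4 α=1/2: [207/2, 133/2, 295/2]
L6 α=1/2: [707/4, 295/4, 345/4]
rounded: [177, 74, 86]

at x=0,y=1 over L3,L4,L6:
+L3 (α=1/7) → [199/7, 187/7, 18]
+L4 (α=6/7) → [2047/49, 9931/49, 624/7]
+L6 (α=2/3) → [3811/147, 31393/147, 2416/21]
= [26, 214, 115]

(1,1) stack=L3,L4,L6; from [0,0,0]:
after L3 α=4/7: [972/7, 768/7, 592/7]
after L4 α=1/2: [1721/14, 755/7, 1775/14]
after L6 α=1/2: [1847/28, 2253/14, 5079/28]
= [66, 161, 181]


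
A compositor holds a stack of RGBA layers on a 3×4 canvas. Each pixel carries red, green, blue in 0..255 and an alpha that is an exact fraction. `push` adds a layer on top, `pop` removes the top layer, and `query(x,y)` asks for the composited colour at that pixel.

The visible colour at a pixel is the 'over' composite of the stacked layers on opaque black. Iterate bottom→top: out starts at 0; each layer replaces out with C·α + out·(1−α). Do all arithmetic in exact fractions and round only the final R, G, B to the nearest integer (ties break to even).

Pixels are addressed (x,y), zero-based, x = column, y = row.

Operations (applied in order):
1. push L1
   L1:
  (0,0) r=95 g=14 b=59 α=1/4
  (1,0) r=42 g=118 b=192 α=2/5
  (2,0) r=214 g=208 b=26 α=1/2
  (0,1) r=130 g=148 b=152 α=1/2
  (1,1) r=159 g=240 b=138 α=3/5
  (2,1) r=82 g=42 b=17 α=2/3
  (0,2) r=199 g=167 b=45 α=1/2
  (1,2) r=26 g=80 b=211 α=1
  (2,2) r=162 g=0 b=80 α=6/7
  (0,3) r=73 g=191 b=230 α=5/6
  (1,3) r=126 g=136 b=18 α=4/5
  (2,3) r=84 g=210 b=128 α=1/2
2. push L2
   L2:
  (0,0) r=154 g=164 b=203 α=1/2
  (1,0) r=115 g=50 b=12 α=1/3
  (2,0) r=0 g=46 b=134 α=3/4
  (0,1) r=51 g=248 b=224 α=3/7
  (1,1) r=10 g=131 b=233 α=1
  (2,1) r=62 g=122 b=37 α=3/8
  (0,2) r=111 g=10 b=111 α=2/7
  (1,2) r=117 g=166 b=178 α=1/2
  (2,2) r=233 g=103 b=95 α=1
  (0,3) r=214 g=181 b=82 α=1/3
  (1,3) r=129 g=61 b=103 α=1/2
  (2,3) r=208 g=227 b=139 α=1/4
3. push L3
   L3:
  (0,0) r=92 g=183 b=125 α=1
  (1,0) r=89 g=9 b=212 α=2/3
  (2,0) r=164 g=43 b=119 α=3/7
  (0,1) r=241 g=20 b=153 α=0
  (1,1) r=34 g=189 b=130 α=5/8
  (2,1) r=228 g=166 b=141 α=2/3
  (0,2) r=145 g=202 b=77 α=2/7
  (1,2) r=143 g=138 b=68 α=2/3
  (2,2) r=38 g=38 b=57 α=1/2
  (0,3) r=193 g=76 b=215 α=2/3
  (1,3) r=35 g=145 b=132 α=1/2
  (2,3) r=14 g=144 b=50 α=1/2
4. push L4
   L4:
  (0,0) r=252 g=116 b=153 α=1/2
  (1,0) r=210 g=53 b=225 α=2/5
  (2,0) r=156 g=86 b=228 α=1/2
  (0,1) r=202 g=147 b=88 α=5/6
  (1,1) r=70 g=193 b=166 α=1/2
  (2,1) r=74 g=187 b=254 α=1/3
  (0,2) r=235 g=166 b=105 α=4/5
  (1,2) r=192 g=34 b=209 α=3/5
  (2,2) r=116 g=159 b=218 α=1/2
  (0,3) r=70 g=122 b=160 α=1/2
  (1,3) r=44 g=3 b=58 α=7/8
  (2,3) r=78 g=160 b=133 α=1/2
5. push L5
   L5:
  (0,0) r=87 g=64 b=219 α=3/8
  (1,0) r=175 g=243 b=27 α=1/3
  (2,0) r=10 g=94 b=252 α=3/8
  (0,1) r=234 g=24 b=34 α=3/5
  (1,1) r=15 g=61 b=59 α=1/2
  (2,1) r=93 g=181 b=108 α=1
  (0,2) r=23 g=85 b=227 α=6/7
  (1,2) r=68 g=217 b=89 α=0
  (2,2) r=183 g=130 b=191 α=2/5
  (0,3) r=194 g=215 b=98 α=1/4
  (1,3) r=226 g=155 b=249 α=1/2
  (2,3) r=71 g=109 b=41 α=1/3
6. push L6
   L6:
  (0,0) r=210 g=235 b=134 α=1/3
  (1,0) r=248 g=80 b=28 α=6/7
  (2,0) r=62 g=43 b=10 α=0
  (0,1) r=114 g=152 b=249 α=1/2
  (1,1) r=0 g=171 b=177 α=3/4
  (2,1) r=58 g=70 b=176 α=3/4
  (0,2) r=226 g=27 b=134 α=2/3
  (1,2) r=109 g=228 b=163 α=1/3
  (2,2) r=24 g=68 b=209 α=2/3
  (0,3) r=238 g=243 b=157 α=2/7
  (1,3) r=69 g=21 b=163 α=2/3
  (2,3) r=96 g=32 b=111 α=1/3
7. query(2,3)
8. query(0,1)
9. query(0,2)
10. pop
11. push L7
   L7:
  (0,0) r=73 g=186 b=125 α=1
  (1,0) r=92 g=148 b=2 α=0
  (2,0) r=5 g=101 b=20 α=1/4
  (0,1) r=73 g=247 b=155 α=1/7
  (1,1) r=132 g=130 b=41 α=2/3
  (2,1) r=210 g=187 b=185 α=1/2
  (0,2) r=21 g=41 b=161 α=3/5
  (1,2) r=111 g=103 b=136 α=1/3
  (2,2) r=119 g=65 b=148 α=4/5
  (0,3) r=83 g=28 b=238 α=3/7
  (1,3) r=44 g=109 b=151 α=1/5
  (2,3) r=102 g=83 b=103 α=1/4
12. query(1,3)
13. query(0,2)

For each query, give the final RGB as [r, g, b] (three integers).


at x=2,y=3 over L1,L2,L3,L4,L5,L6:
L1 α=1/2: [42, 105, 64]
L2 α=1/4: [167/2, 271/2, 331/4]
L3 α=1/2: [195/4, 559/4, 531/8]
L4 α=1/2: [507/8, 1199/8, 1595/16]
L5 α=1/3: [791/12, 545/4, 641/8]
L6 α=1/3: [1367/18, 203/2, 1085/12]
= [76, 102, 90]

(0,1) stack=L1,L2,L3,L4,L5,L6; from [0,0,0]:
after L1 α=1/2: [65, 74, 76]
after L2 α=3/7: [59, 1040/7, 976/7]
after L3 α=0: [59, 1040/7, 976/7]
after L4 α=5/6: [1069/6, 6185/42, 676/7]
after L5 α=3/5: [635/3, 7697/105, 2066/35]
after L6 α=1/2: [977/6, 23657/210, 10781/70]
rounded: [163, 113, 154]

(0,2) stack=L1,L2,L3,L4,L5,L6; from [0,0,0]:
after L1 α=1/2: [199/2, 167/2, 45/2]
after L2 α=2/7: [1439/14, 125/2, 669/14]
after L3 α=2/7: [11255/98, 1433/14, 5501/98]
after L4 α=4/5: [20675/98, 10729/70, 46661/490]
after L5 α=6/7: [34199/686, 46429/490, 714041/3430]
after L6 α=2/3: [114757/686, 72889/1470, 544427/3430]
rounded: [167, 50, 159]

(1,3) stack=L1,L2,L3,L4,L5,L7; from [0,0,0]:
L1 α=4/5: [504/5, 544/5, 72/5]
L2 α=1/2: [1149/10, 849/10, 587/10]
L3 α=1/2: [1499/20, 2299/20, 1907/20]
L4 α=7/8: [7659/160, 2719/160, 10027/160]
L5 α=1/2: [43819/320, 27519/320, 49867/320]
L7 α=1/5: [47339/400, 36239/400, 61947/400]
rounded: [118, 91, 155]

query (0,2) [L1,L2,L3,L4,L5,L7] — begin 0,0,0
+L1 (α=1/2) → [199/2, 167/2, 45/2]
+L2 (α=2/7) → [1439/14, 125/2, 669/14]
+L3 (α=2/7) → [11255/98, 1433/14, 5501/98]
+L4 (α=4/5) → [20675/98, 10729/70, 46661/490]
+L5 (α=6/7) → [34199/686, 46429/490, 714041/3430]
+L7 (α=3/5) → [55808/1715, 76564/1225, 1542386/8575]
rounded: [33, 63, 180]
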